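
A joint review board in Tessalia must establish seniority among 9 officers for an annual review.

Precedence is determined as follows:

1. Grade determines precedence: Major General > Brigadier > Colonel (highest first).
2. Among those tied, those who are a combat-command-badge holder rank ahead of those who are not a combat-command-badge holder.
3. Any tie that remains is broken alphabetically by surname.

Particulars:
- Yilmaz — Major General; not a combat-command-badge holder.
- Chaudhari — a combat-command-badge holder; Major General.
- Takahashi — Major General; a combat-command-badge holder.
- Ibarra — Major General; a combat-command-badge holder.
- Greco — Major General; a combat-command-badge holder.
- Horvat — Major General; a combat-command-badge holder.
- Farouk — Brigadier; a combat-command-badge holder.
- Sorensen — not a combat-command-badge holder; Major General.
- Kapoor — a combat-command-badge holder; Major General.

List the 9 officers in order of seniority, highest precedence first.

Chaudhari, Greco, Horvat, Ibarra, Kapoor, Takahashi, Sorensen, Yilmaz, Farouk

By grade: Chaudhari, Greco, Horvat, Ibarra, Kapoor, Takahashi, Sorensen and Yilmaz (Major General); then Farouk (Brigadier).
Among Chaudhari, Greco, Horvat, Ibarra, Kapoor, Takahashi, Sorensen and Yilmaz, a combat-command-badge holder before not a combat-command-badge holder: Chaudhari, Greco, Horvat, Ibarra, Kapoor and Takahashi (a combat-command-badge holder) before Sorensen and Yilmaz (not a combat-command-badge holder).
Among Chaudhari, Greco, Horvat, Ibarra, Kapoor and Takahashi, alphabetically by surname: Chaudhari before Greco before Horvat before Ibarra before Kapoor before Takahashi.
Among Sorensen and Yilmaz, alphabetically by surname: Sorensen before Yilmaz.
Full order: Chaudhari, Greco, Horvat, Ibarra, Kapoor, Takahashi, Sorensen, Yilmaz, Farouk.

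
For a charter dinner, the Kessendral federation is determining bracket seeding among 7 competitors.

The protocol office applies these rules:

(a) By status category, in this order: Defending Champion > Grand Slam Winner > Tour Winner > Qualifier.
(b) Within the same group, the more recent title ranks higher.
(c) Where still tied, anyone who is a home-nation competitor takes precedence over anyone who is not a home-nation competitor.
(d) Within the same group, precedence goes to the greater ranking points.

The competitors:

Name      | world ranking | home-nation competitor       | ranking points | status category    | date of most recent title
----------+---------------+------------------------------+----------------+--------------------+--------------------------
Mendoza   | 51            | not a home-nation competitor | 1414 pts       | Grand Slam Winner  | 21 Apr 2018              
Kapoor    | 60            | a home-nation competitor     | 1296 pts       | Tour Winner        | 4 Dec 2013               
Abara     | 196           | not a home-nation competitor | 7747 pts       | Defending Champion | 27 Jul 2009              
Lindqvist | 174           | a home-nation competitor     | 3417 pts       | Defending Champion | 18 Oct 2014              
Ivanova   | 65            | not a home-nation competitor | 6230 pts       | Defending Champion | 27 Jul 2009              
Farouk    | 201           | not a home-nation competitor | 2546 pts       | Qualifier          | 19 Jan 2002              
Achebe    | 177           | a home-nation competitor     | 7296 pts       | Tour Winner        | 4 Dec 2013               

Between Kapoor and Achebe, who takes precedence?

By status category: Lindqvist, Abara and Ivanova (Defending Champion); then Mendoza (Grand Slam Winner); then Achebe and Kapoor (Tour Winner); then Farouk (Qualifier).
Among Lindqvist, Abara and Ivanova, by date of most recent title (later first): Lindqvist (18 Oct 2014) before Abara and Ivanova (27 Jul 2009).
Abara and Ivanova are each not a home-nation competitor, so the next rule applies.
Among Abara and Ivanova, by ranking points (higher first): Abara (7747 pts) before Ivanova (6230 pts).
Achebe and Kapoor both have date of most recent title 4 Dec 2013, so the next rule applies.
Achebe and Kapoor are each a home-nation competitor, so the next rule applies.
Among Achebe and Kapoor, by ranking points (higher first): Achebe (7296 pts) before Kapoor (1296 pts).
So Achebe takes precedence.

Achebe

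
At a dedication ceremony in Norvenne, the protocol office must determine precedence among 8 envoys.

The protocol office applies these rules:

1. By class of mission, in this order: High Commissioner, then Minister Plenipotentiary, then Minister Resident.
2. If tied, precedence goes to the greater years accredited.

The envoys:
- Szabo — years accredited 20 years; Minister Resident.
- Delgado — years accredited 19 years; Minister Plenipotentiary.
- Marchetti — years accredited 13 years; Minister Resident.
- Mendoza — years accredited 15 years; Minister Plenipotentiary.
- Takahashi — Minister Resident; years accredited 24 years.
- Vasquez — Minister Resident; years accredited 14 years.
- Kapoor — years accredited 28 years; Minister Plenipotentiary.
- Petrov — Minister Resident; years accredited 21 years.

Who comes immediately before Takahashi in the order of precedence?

Mendoza

By class of mission: Kapoor, Delgado and Mendoza (Minister Plenipotentiary); then Takahashi, Petrov, Szabo, Vasquez and Marchetti (Minister Resident).
Among Kapoor, Delgado and Mendoza, by years accredited (higher first): Kapoor (28 years) before Delgado (19 years) before Mendoza (15 years).
Among Takahashi, Petrov, Szabo, Vasquez and Marchetti, by years accredited (higher first): Takahashi (24 years) before Petrov (21 years) before Szabo (20 years) before Vasquez (14 years) before Marchetti (13 years).
Order: Kapoor, Delgado, Mendoza, Takahashi, Petrov, Szabo, Vasquez, Marchetti.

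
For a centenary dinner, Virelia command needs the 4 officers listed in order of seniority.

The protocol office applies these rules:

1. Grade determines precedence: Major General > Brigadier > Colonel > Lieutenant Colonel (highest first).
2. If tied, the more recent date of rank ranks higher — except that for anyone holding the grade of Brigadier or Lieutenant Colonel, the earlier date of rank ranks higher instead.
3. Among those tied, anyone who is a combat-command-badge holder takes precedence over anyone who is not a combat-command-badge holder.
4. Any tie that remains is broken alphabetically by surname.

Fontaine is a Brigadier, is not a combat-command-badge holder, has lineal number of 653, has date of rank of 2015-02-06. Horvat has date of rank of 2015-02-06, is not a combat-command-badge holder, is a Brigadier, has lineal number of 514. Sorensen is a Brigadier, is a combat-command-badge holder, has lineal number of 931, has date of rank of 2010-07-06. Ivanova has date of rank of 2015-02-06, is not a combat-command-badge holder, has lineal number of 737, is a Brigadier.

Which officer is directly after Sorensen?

By grade: Sorensen, Fontaine, Horvat and Ivanova (Brigadier).
Among Sorensen, Fontaine, Horvat and Ivanova, by date of rank (earlier first) (reversed rule for this group): Sorensen (2010-07-06) before Fontaine, Horvat and Ivanova (2015-02-06).
Fontaine, Horvat and Ivanova are each not a combat-command-badge holder, so the next rule applies.
Among Fontaine, Horvat and Ivanova, alphabetically by surname: Fontaine before Horvat before Ivanova.
Order: Sorensen, Fontaine, Horvat, Ivanova.

Fontaine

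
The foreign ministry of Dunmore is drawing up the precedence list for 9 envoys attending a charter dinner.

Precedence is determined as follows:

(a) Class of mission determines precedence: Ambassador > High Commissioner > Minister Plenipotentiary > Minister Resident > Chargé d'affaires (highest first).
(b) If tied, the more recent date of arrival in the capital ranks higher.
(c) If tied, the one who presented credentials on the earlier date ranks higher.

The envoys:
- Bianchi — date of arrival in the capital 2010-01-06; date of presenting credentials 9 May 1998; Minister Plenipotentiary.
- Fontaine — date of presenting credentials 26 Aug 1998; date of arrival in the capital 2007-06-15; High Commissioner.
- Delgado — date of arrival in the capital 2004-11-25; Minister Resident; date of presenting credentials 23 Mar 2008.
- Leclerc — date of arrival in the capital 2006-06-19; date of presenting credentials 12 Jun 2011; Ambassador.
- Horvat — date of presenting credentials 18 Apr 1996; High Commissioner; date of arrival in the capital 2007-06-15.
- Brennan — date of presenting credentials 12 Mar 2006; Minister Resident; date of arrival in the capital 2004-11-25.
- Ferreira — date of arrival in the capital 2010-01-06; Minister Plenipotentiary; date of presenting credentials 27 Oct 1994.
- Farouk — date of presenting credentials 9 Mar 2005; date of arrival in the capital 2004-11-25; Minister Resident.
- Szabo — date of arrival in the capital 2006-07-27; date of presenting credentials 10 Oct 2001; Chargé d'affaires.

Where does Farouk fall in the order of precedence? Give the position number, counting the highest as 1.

6

By class of mission: Leclerc (Ambassador); then Horvat and Fontaine (High Commissioner); then Ferreira and Bianchi (Minister Plenipotentiary); then Farouk, Brennan and Delgado (Minister Resident); then Szabo (Chargé d'affaires).
Horvat and Fontaine both have date of arrival in the capital 2007-06-15, so the next rule applies.
Among Horvat and Fontaine, by date of presenting credentials (earlier first): Horvat (18 Apr 1996) before Fontaine (26 Aug 1998).
Ferreira and Bianchi both have date of arrival in the capital 2010-01-06, so the next rule applies.
Among Ferreira and Bianchi, by date of presenting credentials (earlier first): Ferreira (27 Oct 1994) before Bianchi (9 May 1998).
Farouk, Brennan and Delgado all have date of arrival in the capital 2004-11-25, so the next rule applies.
Among Farouk, Brennan and Delgado, by date of presenting credentials (earlier first): Farouk (9 Mar 2005) before Brennan (12 Mar 2006) before Delgado (23 Mar 2008).
Order: Leclerc, Horvat, Fontaine, Ferreira, Bianchi, Farouk, Brennan, Delgado, Szabo. So position 6.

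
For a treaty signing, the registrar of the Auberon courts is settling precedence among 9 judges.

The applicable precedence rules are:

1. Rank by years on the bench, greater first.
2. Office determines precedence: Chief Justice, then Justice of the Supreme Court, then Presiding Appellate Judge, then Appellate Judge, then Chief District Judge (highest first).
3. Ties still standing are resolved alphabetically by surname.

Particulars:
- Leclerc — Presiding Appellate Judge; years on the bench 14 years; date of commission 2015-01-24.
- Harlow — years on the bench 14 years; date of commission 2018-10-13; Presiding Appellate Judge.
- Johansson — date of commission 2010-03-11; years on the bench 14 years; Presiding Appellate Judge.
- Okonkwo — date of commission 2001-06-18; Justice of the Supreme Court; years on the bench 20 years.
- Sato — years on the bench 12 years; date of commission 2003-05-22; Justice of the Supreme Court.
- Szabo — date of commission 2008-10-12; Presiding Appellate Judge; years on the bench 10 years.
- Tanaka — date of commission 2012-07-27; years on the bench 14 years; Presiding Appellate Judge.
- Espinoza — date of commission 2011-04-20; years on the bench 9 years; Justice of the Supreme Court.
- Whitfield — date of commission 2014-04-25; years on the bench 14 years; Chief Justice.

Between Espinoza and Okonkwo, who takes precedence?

By years on the bench (higher first): Okonkwo (20 years); then Whitfield, Harlow, Johansson, Leclerc and Tanaka (each 14 years); then Sato (12 years); then Szabo (10 years); then Espinoza (9 years).
Among Whitfield, Harlow, Johansson, Leclerc and Tanaka, by office: Whitfield (Chief Justice) before Harlow, Johansson, Leclerc and Tanaka (Presiding Appellate Judge).
Among Harlow, Johansson, Leclerc and Tanaka, alphabetically by surname: Harlow before Johansson before Leclerc before Tanaka.
So Okonkwo takes precedence.

Okonkwo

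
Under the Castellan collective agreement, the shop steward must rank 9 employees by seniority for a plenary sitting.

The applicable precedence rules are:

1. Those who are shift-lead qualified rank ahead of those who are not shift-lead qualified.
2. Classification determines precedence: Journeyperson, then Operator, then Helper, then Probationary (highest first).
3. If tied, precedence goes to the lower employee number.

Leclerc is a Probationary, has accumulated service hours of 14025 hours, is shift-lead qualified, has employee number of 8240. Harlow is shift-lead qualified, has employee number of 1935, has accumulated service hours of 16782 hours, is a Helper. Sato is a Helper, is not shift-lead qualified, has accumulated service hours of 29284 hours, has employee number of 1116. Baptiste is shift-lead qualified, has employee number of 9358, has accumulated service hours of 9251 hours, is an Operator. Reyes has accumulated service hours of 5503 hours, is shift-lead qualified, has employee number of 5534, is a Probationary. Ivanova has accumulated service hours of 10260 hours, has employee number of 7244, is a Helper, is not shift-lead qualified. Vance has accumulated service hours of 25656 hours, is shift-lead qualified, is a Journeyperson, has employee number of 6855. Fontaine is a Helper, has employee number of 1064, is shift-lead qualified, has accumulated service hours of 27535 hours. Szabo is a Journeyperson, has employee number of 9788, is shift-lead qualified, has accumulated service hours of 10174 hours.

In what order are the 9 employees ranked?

By the first rule: Vance, Szabo, Baptiste, Fontaine, Harlow, Reyes and Leclerc (each shift-lead qualified); then Sato and Ivanova (both not shift-lead qualified).
Among Vance, Szabo, Baptiste, Fontaine, Harlow, Reyes and Leclerc, by classification: Vance and Szabo (Journeyperson) before Baptiste (Operator) before Fontaine and Harlow (Helper) before Reyes and Leclerc (Probationary).
Among Vance and Szabo, by employee number (lower first): Vance (6855) before Szabo (9788).
Among Fontaine and Harlow, by employee number (lower first): Fontaine (1064) before Harlow (1935).
Among Reyes and Leclerc, by employee number (lower first): Reyes (5534) before Leclerc (8240).
Sato and Ivanova are each Helper, so the next rule applies.
Among Sato and Ivanova, by employee number (lower first): Sato (1116) before Ivanova (7244).
Full order: Vance, Szabo, Baptiste, Fontaine, Harlow, Reyes, Leclerc, Sato, Ivanova.

Vance, Szabo, Baptiste, Fontaine, Harlow, Reyes, Leclerc, Sato, Ivanova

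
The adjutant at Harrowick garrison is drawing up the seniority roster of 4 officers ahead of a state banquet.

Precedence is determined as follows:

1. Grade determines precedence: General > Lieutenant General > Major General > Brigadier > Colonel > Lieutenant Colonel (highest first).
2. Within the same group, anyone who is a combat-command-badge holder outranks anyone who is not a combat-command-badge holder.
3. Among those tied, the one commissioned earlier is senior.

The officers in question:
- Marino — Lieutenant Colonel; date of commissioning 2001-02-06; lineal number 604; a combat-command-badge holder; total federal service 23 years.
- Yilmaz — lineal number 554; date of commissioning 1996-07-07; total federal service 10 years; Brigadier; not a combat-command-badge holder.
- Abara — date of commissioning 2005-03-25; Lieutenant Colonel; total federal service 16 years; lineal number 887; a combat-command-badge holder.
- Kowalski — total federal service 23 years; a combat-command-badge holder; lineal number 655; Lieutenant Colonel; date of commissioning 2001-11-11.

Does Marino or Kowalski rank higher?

Marino

By grade: Yilmaz (Brigadier); then Marino, Kowalski and Abara (Lieutenant Colonel).
Marino, Kowalski and Abara are each a combat-command-badge holder, so the next rule applies.
Among Marino, Kowalski and Abara, by date of commissioning (earlier first): Marino (2001-02-06) before Kowalski (2001-11-11) before Abara (2005-03-25).
So Marino takes precedence.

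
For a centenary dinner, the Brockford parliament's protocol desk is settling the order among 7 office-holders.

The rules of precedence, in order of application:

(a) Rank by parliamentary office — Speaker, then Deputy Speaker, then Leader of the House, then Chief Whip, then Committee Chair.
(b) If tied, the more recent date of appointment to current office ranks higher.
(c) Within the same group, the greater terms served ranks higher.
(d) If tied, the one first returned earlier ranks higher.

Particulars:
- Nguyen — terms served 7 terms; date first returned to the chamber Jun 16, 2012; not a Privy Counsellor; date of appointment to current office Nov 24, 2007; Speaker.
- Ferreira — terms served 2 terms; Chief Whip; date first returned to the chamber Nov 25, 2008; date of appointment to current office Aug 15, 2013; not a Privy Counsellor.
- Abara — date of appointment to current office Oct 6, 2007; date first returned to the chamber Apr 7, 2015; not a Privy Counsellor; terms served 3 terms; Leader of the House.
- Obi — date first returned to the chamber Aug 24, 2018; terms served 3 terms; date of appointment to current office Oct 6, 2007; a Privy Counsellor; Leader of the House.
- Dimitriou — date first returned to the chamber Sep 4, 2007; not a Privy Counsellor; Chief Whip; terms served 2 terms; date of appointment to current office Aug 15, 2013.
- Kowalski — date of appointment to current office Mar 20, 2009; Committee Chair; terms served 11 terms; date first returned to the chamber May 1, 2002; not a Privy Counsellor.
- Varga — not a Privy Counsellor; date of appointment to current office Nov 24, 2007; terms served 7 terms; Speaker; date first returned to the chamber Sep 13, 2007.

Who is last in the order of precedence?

By parliamentary office: Varga and Nguyen (Speaker); then Abara and Obi (Leader of the House); then Dimitriou and Ferreira (Chief Whip); then Kowalski (Committee Chair).
Varga and Nguyen both have date of appointment to current office Nov 24, 2007, so the next rule applies.
Varga and Nguyen both have terms served 7 terms, so the next rule applies.
Among Varga and Nguyen, by date first returned to the chamber (earlier first): Varga (Sep 13, 2007) before Nguyen (Jun 16, 2012).
Abara and Obi both have date of appointment to current office Oct 6, 2007, so the next rule applies.
Abara and Obi both have terms served 3 terms, so the next rule applies.
Among Abara and Obi, by date first returned to the chamber (earlier first): Abara (Apr 7, 2015) before Obi (Aug 24, 2018).
Dimitriou and Ferreira both have date of appointment to current office Aug 15, 2013, so the next rule applies.
Dimitriou and Ferreira both have terms served 2 terms, so the next rule applies.
Among Dimitriou and Ferreira, by date first returned to the chamber (earlier first): Dimitriou (Sep 4, 2007) before Ferreira (Nov 25, 2008).
Order: Varga, Nguyen, Abara, Obi, Dimitriou, Ferreira, Kowalski.

Kowalski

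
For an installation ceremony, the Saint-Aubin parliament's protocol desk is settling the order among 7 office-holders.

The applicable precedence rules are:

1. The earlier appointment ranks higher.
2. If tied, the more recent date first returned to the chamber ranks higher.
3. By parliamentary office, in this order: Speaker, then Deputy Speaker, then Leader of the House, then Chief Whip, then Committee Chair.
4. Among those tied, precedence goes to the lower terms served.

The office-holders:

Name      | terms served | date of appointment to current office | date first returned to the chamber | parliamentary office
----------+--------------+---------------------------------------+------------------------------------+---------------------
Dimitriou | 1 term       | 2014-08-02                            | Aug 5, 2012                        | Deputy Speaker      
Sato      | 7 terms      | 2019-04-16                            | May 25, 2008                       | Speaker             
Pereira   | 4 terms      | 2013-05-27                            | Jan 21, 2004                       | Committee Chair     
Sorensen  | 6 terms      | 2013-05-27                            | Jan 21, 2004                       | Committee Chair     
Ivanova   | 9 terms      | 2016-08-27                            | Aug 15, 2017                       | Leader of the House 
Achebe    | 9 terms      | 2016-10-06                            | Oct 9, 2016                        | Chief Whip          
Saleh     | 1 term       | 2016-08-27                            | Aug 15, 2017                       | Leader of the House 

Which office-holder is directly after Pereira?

Sorensen

By date of appointment to current office (earlier first): Pereira and Sorensen (both 2013-05-27); then Dimitriou (2014-08-02); then Saleh and Ivanova (both 2016-08-27); then Achebe (2016-10-06); then Sato (2019-04-16).
Pereira and Sorensen both have date first returned to the chamber Jan 21, 2004, so the next rule applies.
Pereira and Sorensen are each Committee Chair, so the next rule applies.
Among Pereira and Sorensen, by terms served (lower first): Pereira (4 terms) before Sorensen (6 terms).
Saleh and Ivanova both have date first returned to the chamber Aug 15, 2017, so the next rule applies.
Saleh and Ivanova are each Leader of the House, so the next rule applies.
Among Saleh and Ivanova, by terms served (lower first): Saleh (1 term) before Ivanova (9 terms).
Order: Pereira, Sorensen, Dimitriou, Saleh, Ivanova, Achebe, Sato.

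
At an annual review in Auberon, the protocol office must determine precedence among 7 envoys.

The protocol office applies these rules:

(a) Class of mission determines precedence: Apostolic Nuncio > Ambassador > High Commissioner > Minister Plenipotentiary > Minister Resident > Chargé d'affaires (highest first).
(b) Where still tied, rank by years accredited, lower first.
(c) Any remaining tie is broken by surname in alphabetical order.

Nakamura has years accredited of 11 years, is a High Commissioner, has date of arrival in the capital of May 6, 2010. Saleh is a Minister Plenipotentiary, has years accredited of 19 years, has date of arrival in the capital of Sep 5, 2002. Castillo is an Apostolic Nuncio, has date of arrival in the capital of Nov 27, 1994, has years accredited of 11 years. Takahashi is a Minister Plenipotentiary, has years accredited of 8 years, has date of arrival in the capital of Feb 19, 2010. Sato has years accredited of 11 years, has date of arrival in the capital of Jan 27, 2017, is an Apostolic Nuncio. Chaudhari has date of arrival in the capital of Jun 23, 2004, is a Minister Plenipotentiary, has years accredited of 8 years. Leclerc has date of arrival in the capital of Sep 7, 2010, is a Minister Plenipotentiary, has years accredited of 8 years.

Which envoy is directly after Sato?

By class of mission: Castillo and Sato (Apostolic Nuncio); then Nakamura (High Commissioner); then Chaudhari, Leclerc, Takahashi and Saleh (Minister Plenipotentiary).
Castillo and Sato both have years accredited 11 years, so the next rule applies.
Among Castillo and Sato, alphabetically by surname: Castillo before Sato.
Among Chaudhari, Leclerc, Takahashi and Saleh, by years accredited (lower first): Chaudhari, Leclerc and Takahashi (8 years) before Saleh (19 years).
Among Chaudhari, Leclerc and Takahashi, alphabetically by surname: Chaudhari before Leclerc before Takahashi.
Order: Castillo, Sato, Nakamura, Chaudhari, Leclerc, Takahashi, Saleh.

Nakamura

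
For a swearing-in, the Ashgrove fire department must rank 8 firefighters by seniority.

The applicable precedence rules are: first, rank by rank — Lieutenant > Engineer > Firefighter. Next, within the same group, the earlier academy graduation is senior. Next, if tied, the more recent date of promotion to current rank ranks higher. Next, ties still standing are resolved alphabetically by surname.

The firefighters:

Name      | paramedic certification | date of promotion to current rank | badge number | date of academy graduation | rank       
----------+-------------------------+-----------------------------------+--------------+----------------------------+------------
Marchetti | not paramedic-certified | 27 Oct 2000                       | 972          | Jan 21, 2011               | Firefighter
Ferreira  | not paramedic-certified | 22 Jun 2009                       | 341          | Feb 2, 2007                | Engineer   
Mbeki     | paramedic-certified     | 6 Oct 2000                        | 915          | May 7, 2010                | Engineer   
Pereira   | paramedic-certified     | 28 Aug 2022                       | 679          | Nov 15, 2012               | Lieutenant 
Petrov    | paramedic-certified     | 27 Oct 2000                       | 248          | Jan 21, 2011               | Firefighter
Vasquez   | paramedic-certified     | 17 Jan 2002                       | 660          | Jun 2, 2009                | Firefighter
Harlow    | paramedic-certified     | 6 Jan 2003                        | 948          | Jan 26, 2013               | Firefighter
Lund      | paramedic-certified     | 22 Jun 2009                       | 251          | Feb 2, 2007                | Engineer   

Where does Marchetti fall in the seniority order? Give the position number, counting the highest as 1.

By rank: Pereira (Lieutenant); then Ferreira, Lund and Mbeki (Engineer); then Vasquez, Marchetti, Petrov and Harlow (Firefighter).
Among Ferreira, Lund and Mbeki, by date of academy graduation (earlier first): Ferreira and Lund (Feb 2, 2007) before Mbeki (May 7, 2010).
Ferreira and Lund both have date of promotion to current rank 22 Jun 2009, so the next rule applies.
Among Ferreira and Lund, alphabetically by surname: Ferreira before Lund.
Among Vasquez, Marchetti, Petrov and Harlow, by date of academy graduation (earlier first): Vasquez (Jun 2, 2009) before Marchetti and Petrov (Jan 21, 2011) before Harlow (Jan 26, 2013).
Marchetti and Petrov both have date of promotion to current rank 27 Oct 2000, so the next rule applies.
Among Marchetti and Petrov, alphabetically by surname: Marchetti before Petrov.
Order: Pereira, Ferreira, Lund, Mbeki, Vasquez, Marchetti, Petrov, Harlow. So position 6.

6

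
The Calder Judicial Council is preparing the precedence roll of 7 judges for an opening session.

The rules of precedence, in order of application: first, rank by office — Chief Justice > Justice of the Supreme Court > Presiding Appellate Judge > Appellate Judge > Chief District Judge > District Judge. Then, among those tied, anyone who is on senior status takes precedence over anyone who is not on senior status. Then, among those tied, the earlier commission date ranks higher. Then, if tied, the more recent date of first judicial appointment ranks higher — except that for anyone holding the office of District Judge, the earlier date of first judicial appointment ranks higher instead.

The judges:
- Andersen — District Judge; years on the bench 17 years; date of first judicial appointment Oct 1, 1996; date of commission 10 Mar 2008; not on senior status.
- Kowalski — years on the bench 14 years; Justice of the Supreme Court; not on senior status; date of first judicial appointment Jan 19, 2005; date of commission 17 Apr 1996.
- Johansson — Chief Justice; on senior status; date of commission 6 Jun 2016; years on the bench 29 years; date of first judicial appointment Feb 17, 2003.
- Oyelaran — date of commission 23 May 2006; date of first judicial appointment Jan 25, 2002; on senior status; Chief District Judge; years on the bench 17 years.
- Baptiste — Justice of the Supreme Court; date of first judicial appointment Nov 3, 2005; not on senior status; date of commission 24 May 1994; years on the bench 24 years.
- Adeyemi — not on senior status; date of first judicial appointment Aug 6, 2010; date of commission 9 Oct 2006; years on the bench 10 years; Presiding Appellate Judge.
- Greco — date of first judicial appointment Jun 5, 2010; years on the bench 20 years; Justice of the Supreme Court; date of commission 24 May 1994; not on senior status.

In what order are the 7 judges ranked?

By office: Johansson (Chief Justice); then Greco, Baptiste and Kowalski (Justice of the Supreme Court); then Adeyemi (Presiding Appellate Judge); then Oyelaran (Chief District Judge); then Andersen (District Judge).
Greco, Baptiste and Kowalski are each not on senior status, so the next rule applies.
Among Greco, Baptiste and Kowalski, by date of commission (earlier first): Greco and Baptiste (24 May 1994) before Kowalski (17 Apr 1996).
Among Greco and Baptiste, by date of first judicial appointment (later first): Greco (Jun 5, 2010) before Baptiste (Nov 3, 2005).
Full order: Johansson, Greco, Baptiste, Kowalski, Adeyemi, Oyelaran, Andersen.

Johansson, Greco, Baptiste, Kowalski, Adeyemi, Oyelaran, Andersen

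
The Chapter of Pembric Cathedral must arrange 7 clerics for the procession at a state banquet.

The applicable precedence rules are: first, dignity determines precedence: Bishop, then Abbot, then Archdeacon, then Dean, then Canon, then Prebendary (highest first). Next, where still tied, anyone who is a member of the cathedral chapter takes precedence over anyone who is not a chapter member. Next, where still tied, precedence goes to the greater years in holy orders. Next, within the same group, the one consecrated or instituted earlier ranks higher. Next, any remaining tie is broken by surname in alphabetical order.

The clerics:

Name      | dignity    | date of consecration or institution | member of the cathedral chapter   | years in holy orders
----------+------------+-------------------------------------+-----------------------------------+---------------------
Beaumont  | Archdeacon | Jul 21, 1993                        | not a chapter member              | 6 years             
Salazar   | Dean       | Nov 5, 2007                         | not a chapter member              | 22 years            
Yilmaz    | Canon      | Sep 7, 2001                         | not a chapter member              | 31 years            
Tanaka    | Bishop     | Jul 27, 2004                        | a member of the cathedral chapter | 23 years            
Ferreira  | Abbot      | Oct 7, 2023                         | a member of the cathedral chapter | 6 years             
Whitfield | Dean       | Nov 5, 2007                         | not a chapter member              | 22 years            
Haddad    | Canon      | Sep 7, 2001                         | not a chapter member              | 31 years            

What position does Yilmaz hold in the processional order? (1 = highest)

By dignity: Tanaka (Bishop); then Ferreira (Abbot); then Beaumont (Archdeacon); then Salazar and Whitfield (Dean); then Haddad and Yilmaz (Canon).
Salazar and Whitfield are each not a chapter member, so the next rule applies.
Salazar and Whitfield both have years in holy orders 22 years, so the next rule applies.
Salazar and Whitfield both have date of consecration or institution Nov 5, 2007, so the next rule applies.
Among Salazar and Whitfield, alphabetically by surname: Salazar before Whitfield.
Haddad and Yilmaz are each not a chapter member, so the next rule applies.
Haddad and Yilmaz both have years in holy orders 31 years, so the next rule applies.
Haddad and Yilmaz both have date of consecration or institution Sep 7, 2001, so the next rule applies.
Among Haddad and Yilmaz, alphabetically by surname: Haddad before Yilmaz.
Order: Tanaka, Ferreira, Beaumont, Salazar, Whitfield, Haddad, Yilmaz. So position 7.

7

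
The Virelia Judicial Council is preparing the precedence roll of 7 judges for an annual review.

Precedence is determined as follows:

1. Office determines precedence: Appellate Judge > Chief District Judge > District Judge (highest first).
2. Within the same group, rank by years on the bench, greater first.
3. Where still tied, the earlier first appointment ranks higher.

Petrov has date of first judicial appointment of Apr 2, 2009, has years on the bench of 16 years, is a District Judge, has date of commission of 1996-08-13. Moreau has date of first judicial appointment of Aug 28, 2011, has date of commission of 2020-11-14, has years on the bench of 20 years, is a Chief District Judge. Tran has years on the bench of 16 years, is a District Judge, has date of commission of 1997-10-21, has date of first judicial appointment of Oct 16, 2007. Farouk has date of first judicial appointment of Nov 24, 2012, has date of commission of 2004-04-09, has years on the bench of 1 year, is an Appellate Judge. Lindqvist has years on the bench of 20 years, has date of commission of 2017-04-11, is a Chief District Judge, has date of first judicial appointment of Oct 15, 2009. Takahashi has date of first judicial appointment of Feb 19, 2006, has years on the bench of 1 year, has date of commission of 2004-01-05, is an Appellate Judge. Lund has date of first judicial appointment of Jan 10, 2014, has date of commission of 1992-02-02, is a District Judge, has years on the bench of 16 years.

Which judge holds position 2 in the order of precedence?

By office: Takahashi and Farouk (Appellate Judge); then Lindqvist and Moreau (Chief District Judge); then Tran, Petrov and Lund (District Judge).
Takahashi and Farouk both have years on the bench 1 year, so the next rule applies.
Among Takahashi and Farouk, by date of first judicial appointment (earlier first): Takahashi (Feb 19, 2006) before Farouk (Nov 24, 2012).
Lindqvist and Moreau both have years on the bench 20 years, so the next rule applies.
Among Lindqvist and Moreau, by date of first judicial appointment (earlier first): Lindqvist (Oct 15, 2009) before Moreau (Aug 28, 2011).
Tran, Petrov and Lund all have years on the bench 16 years, so the next rule applies.
Among Tran, Petrov and Lund, by date of first judicial appointment (earlier first): Tran (Oct 16, 2007) before Petrov (Apr 2, 2009) before Lund (Jan 10, 2014).
Order: Takahashi, Farouk, Lindqvist, Moreau, Tran, Petrov, Lund.

Farouk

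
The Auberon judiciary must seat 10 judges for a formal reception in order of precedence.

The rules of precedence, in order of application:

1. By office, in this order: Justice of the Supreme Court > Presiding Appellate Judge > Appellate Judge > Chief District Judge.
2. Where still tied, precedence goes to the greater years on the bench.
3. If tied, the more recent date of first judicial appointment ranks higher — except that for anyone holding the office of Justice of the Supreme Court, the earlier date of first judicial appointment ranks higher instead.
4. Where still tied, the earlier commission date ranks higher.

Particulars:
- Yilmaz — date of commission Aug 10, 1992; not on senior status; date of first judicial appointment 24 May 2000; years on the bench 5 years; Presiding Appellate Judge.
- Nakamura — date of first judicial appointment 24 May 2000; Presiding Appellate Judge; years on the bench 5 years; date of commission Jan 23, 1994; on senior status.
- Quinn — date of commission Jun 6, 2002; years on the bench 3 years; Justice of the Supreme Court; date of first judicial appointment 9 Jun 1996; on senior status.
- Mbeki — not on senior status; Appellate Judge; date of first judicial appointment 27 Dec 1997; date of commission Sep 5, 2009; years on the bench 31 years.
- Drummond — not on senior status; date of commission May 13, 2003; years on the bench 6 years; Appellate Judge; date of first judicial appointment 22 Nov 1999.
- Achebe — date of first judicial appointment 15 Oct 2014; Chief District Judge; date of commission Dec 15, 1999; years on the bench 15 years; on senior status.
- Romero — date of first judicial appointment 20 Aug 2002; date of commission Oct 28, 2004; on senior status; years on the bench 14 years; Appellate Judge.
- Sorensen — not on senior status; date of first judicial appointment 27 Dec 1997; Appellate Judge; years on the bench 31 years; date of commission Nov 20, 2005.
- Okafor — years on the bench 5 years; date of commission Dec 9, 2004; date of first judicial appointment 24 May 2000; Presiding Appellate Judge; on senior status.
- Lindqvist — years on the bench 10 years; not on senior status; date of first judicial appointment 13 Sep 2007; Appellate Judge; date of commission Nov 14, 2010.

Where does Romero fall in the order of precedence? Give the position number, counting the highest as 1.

7

By office: Quinn (Justice of the Supreme Court); then Yilmaz, Nakamura and Okafor (Presiding Appellate Judge); then Sorensen, Mbeki, Romero, Lindqvist and Drummond (Appellate Judge); then Achebe (Chief District Judge).
Yilmaz, Nakamura and Okafor all have years on the bench 5 years, so the next rule applies.
Yilmaz, Nakamura and Okafor all have date of first judicial appointment 24 May 2000, so the next rule applies.
Among Yilmaz, Nakamura and Okafor, by date of commission (earlier first): Yilmaz (Aug 10, 1992) before Nakamura (Jan 23, 1994) before Okafor (Dec 9, 2004).
Among Sorensen, Mbeki, Romero, Lindqvist and Drummond, by years on the bench (higher first): Sorensen and Mbeki (31 years) before Romero (14 years) before Lindqvist (10 years) before Drummond (6 years).
Sorensen and Mbeki both have date of first judicial appointment 27 Dec 1997, so the next rule applies.
Among Sorensen and Mbeki, by date of commission (earlier first): Sorensen (Nov 20, 2005) before Mbeki (Sep 5, 2009).
Order: Quinn, Yilmaz, Nakamura, Okafor, Sorensen, Mbeki, Romero, Lindqvist, Drummond, Achebe. So position 7.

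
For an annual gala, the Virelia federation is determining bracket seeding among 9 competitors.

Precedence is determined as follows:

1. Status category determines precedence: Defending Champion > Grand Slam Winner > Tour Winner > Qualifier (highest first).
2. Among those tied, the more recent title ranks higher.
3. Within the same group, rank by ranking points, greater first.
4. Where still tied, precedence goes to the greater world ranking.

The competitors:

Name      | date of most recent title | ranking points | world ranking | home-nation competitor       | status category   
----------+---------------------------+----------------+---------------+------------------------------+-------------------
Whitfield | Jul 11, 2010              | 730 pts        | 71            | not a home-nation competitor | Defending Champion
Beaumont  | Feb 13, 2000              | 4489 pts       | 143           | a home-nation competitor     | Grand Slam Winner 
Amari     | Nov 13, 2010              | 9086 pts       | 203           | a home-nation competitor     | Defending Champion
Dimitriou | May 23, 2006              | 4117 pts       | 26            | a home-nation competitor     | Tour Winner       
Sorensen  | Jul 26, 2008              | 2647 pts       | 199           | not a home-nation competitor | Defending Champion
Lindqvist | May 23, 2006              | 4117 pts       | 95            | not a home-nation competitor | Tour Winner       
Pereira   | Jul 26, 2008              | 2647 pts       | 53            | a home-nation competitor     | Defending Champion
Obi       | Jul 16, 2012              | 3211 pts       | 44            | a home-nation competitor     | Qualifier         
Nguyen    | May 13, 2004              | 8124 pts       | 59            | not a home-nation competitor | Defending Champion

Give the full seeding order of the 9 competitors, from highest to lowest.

By status category: Amari, Whitfield, Sorensen, Pereira and Nguyen (Defending Champion); then Beaumont (Grand Slam Winner); then Lindqvist and Dimitriou (Tour Winner); then Obi (Qualifier).
Among Amari, Whitfield, Sorensen, Pereira and Nguyen, by date of most recent title (later first): Amari (Nov 13, 2010) before Whitfield (Jul 11, 2010) before Sorensen and Pereira (Jul 26, 2008) before Nguyen (May 13, 2004).
Sorensen and Pereira both have ranking points 2647 pts, so the next rule applies.
Among Sorensen and Pereira, by world ranking (higher first): Sorensen (199) before Pereira (53).
Lindqvist and Dimitriou both have date of most recent title May 23, 2006, so the next rule applies.
Lindqvist and Dimitriou both have ranking points 4117 pts, so the next rule applies.
Among Lindqvist and Dimitriou, by world ranking (higher first): Lindqvist (95) before Dimitriou (26).
Full order: Amari, Whitfield, Sorensen, Pereira, Nguyen, Beaumont, Lindqvist, Dimitriou, Obi.

Amari, Whitfield, Sorensen, Pereira, Nguyen, Beaumont, Lindqvist, Dimitriou, Obi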